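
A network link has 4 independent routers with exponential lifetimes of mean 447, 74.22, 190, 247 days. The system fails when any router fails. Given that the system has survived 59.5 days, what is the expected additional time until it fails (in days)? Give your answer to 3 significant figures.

First-failure rate Σλ = 1/447 + 1/74.22 + 1/190 + 1/247 = 0.0250223.
By memorylessness the expected residual is 1/Σλ = 39.9643 days, regardless of the 59.5 already elapsed.

40.0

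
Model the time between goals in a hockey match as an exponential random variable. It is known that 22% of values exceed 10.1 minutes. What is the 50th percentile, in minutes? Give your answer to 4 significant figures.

4.624

e^(−λ·10.1) = 0.22 ⇒ λ = −ln(0.22)/10.1 = 0.149914.
50th percentile: 1 − e^(−λt) = 0.5, t = −ln(0.5)/λ = 4.62364 minutes.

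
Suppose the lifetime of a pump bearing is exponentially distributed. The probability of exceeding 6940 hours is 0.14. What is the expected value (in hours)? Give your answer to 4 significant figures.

e^(−λ·6940) = 0.14 ⇒ λ = −ln(0.14)/6940 = 0.000283302.
Mean = 1/λ = 3529.81 hours.

3530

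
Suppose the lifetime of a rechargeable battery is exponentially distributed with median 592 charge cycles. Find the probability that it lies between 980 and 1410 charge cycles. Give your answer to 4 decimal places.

For an exponential, median = ln(2)/λ, so λ = ln 2 / 592 = 0.00117086 per charge cycle.
P(980 < X < 1410) = e^(−λ·980) − e^(−λ·1410) = 0.31745 − 0.19188 ≈ 0.1256.

0.1256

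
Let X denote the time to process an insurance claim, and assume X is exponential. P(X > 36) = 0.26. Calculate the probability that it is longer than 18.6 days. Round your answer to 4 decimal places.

e^(−λ·36) = 0.26 ⇒ λ = −ln(0.26)/36 = 0.0374187.
P(X > 18.6) = e^(−0.0374187·18.6) = e^(−0.69599) ≈ 0.4986.

0.4986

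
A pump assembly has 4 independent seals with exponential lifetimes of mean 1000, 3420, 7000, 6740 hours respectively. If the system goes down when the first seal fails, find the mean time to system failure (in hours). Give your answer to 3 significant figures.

631

The first failure time is exponential with rate Σλ_i = 1/1000 + 1/3420 + 1/7000 + 1/6740 = 0.00158362 per hour.
E[min] = 1/Σλ = 1/0.00158362 = 631.464 hours.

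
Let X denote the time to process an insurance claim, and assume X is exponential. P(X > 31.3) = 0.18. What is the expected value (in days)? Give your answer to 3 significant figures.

e^(−λ·31.3) = 0.18 ⇒ λ = −ln(0.18)/31.3 = 0.0547859.
Mean = 1/λ = 18.2529 days.

18.3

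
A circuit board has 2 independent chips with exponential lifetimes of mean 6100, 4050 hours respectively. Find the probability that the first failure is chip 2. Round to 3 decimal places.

Rates: λ_i = 1/mean_i → 0.000163934, 0.000246914; Σλ = 0.000410848.
P(chip 2 first) = λ_2/Σλ = 0.000246914/0.000410848 ≈ 0.601.

0.601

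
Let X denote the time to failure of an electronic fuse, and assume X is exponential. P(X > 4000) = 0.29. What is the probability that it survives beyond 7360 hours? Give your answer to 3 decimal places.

e^(−λ·4000) = 0.29 ⇒ λ = −ln(0.29)/4000 = 0.000309469.
P(X > 7360) = e^(−0.000309469·7360) = e^(−2.2777) ≈ 0.103.

0.103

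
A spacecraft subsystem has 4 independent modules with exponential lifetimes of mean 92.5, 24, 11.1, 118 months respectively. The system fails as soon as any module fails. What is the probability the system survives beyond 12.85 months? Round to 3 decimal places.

0.144

The first failure time is exponential with rate Σλ_i = 1/92.5 + 1/24 + 1/11.1 + 1/118 = 0.151042 per month.
P(min > 12.85) = e^(−0.151042·12.85) = e^(−1.9409) ≈ 0.144.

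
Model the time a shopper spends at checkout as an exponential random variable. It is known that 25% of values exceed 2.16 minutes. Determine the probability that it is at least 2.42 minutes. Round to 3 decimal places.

e^(−λ·2.16) = 0.25 ⇒ λ = −ln(0.25)/2.16 = 0.641803.
P(X > 2.42) = e^(−0.641803·2.42) = e^(−1.5532) ≈ 0.212.

0.212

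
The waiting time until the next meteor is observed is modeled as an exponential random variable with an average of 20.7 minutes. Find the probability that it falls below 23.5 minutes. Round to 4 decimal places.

The rate is λ = 1/20.7 = 0.0483092 per minute.
P(X ≤ 23.5) = 1 − e^(−λ·23.5) = 1 − e^(−1.1353) ≈ 0.6787.

0.6787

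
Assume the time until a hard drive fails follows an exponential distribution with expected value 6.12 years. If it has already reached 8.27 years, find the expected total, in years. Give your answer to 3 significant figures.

The rate is λ = 1/6.12 = 0.163399 per year.
By memorylessness, E[X | X > 8.27] = 8.27 + 1/λ = 8.27 + 6.12 = 14.39 years.

14.4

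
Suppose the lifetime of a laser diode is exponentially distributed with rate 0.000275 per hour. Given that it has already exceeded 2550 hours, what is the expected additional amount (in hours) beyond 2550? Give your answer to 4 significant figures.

3636

By memorylessness, the remaining amount past any threshold is again Exp(λ) with mean 1/λ = 3636.36 hours.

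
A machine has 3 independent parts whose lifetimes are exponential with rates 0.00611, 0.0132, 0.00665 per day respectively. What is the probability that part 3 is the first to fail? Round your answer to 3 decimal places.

The time to first failure is exponential with rate Σλ = 0.00611 + 0.0132 + 0.00665 = 0.02596.
P(part 3 first) = λ_3/Σλ = 0.00665/0.02596 ≈ 0.256.

0.256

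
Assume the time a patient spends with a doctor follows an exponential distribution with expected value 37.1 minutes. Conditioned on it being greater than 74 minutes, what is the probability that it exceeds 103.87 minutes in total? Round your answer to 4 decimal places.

0.4470

The rate is λ = 1/37.1 = 0.0269542 per minute.
The exponential is memoryless, so the remaining time is again Exp(λ): the condition X > 74 is irrelevant.
P(X > 29.87) = e^(−0.80512) ≈ 0.4470.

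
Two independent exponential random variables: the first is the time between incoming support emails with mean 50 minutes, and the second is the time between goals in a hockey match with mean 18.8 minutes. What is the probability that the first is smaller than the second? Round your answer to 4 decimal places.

0.2733

λ_1 = 1/50 = 0.02, λ_2 = 1/18.8 = 0.0531915.
For independent exponentials, P(the first < the second) = λ_1/(λ_1+λ_2) = 0.02/0.0731915 ≈ 0.2733.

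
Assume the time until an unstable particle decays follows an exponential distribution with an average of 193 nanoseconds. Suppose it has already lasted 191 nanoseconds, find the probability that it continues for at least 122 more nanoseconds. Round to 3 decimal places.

0.531

The rate is λ = 1/193 = 0.00518135 per nanosecond.
The exponential is memoryless, so the remaining time is again Exp(λ): the condition X > 191 is irrelevant.
P(X > 122) = e^(−0.63212) ≈ 0.531.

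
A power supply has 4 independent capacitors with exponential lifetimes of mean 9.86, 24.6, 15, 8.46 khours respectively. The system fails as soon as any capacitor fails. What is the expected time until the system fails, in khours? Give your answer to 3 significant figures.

3.06

The first failure time is exponential with rate Σλ_i = 1/9.86 + 1/24.6 + 1/15 + 1/8.46 = 0.32694 per khour.
E[min] = 1/Σλ = 1/0.32694 = 3.05866 khours.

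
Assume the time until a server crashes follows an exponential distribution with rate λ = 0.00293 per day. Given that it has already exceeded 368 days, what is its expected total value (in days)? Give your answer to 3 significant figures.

709

By memorylessness, E[X | X > 368] = 368 + 1/λ = 368 + 341.297 = 709.297 days.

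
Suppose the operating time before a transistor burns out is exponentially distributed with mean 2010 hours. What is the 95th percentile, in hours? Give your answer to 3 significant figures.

The rate is λ = 1/2010 = 0.000497512 per hour.
Set 1 − e^(−λt) = 0.95, so t = −ln(0.05)/λ = 2.9957/0.000497512 ≈ 6021.42 hours.

6020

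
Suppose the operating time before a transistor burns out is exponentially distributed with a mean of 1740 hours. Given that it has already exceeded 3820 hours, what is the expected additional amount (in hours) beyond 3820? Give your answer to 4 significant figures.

The rate is λ = 1/1740 = 0.000574713 per hour.
By memorylessness, the remaining amount past any threshold is again Exp(λ) with mean 1/λ = 1740 hours.

1740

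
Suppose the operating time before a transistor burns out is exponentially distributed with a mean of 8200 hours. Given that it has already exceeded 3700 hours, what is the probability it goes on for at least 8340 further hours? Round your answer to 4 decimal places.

The rate is λ = 1/8200 = 0.000121951 per hour.
The exponential is memoryless, so the remaining time is again Exp(λ): the condition X > 3700 is irrelevant.
P(X > 8340) = e^(−1.0171) ≈ 0.3617.

0.3617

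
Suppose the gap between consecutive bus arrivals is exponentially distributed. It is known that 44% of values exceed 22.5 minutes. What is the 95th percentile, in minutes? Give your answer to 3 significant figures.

e^(−λ·22.5) = 0.44 ⇒ λ = −ln(0.44)/22.5 = 0.036488.
95th percentile: 1 − e^(−λt) = 0.95, t = −ln(0.05)/λ = 82.1018 minutes.

82.1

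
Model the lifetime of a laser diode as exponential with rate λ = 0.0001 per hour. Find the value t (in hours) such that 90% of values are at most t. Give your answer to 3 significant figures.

23000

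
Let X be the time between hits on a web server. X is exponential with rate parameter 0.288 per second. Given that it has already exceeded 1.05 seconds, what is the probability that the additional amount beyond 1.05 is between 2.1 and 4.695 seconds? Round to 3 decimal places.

0.288

Memoryless: the residual past 1.05 is again Exp(λ).
P(2.1 < residual < 4.695) = e^(−λ·2.1) − e^(−λ·4.695) = 0.54618 − 0.25868 ≈ 0.288.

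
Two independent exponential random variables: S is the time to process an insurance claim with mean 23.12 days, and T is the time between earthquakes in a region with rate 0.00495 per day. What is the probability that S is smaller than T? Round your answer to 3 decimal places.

0.897

λ_1 = 1/23.12 = 0.0432526, λ_2 = 0.00495.
For independent exponentials, P(S < T) = λ_1/(λ_1+λ_2) = 0.0432526/0.0482026 ≈ 0.897.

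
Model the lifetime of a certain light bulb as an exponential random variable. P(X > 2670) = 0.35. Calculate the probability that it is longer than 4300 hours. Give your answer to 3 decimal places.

0.184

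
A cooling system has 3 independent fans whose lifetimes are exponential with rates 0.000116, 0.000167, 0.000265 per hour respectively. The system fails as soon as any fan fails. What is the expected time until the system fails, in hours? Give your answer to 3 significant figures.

The time to first failure is exponential with rate Σλ = 0.000116 + 0.000167 + 0.000265 = 0.000548.
E[min] = 1/Σλ = 1/0.000548 = 1824.82 hours.

1820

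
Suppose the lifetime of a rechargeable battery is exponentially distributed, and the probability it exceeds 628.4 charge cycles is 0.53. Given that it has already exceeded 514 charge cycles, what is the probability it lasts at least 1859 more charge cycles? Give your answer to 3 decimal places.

0.153

From e^(−λ·628.4) = 0.53, λ = −ln(0.53)/628.4 = 0.00101031.
Memoryless: P(X > 514+1859 | X > 514) = P(X > 1859) = e^(−0.00101031·1859) ≈ 0.153.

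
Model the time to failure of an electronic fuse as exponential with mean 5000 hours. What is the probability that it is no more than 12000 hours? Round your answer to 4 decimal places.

0.9093

The rate is λ = 1/5000 = 0.0002 per hour.
P(X ≤ 12000) = 1 − e^(−λ·12000) = 1 − e^(−2.4) ≈ 0.9093.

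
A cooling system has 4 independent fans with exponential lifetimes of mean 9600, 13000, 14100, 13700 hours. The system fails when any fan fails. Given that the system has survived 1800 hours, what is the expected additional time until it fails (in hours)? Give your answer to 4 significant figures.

3077

First-failure rate Σλ = 1/9600 + 1/13000 + 1/14100 + 1/13700 = 0.000325004.
By memorylessness the expected residual is 1/Σλ = 3076.88 hours, regardless of the 1800 already elapsed.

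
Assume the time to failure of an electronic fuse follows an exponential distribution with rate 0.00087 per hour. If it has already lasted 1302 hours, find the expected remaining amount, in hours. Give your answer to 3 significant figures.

By memorylessness, the remaining amount past any threshold is again Exp(λ) with mean 1/λ = 1149.43 hours.

1150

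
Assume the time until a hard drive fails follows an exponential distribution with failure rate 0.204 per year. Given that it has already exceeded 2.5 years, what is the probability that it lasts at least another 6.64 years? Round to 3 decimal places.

0.258

By the memoryless property, P(X > 2.5+6.64 | X > 2.5) = P(X > 6.64).
P(X > 6.64) = e^(−1.3546) ≈ 0.258.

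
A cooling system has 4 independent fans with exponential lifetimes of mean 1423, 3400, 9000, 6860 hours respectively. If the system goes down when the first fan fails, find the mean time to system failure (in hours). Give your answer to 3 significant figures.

798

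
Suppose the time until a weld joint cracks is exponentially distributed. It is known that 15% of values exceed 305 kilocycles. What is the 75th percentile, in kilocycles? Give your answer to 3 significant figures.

e^(−λ·305) = 0.15 ⇒ λ = −ln(0.15)/305 = 0.00622007.
75th percentile: 1 − e^(−λt) = 0.75, t = −ln(0.25)/λ = 222.875 kilocycles.

223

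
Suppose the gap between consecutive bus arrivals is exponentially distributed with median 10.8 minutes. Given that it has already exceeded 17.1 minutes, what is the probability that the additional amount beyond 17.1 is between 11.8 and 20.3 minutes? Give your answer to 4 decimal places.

For an exponential, median = ln(2)/λ, so λ = ln 2 / 10.8 = 0.0641803 per minute.
Memoryless: the residual past 17.1 is again Exp(λ).
P(11.8 < residual < 20.3) = e^(−λ·11.8) − e^(−λ·20.3) = 0.46892 − 0.27175 ≈ 0.1972.

0.1972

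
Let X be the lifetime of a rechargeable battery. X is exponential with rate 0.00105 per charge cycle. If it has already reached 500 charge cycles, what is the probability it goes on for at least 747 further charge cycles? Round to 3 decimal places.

0.456

The exponential is memoryless, so the remaining time is again Exp(λ): the condition X > 500 is irrelevant.
P(X > 747) = e^(−0.78435) ≈ 0.456.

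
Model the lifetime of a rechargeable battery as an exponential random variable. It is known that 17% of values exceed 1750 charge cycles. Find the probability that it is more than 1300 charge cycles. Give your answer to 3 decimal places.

e^(−λ·1750) = 0.17 ⇒ λ = −ln(0.17)/1750 = 0.00101255.
P(X > 1300) = e^(−0.00101255·1300) = e^(−1.3163) ≈ 0.268.

0.268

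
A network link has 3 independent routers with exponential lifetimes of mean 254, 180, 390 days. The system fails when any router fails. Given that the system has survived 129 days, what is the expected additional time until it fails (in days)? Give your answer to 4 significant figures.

First-failure rate Σλ = 1/254 + 1/180 + 1/390 = 0.0120567.
By memorylessness the expected residual is 1/Σλ = 82.9417 days, regardless of the 129 already elapsed.

82.94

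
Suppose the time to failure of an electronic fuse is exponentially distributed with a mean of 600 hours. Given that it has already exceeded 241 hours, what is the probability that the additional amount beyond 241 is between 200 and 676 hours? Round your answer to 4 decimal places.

The rate is λ = 1/600 = 0.00166667 per hour.
Memoryless: the residual past 241 is again Exp(λ).
P(200 < residual < 676) = e^(−λ·200) − e^(−λ·676) = 0.71653 − 0.32411 ≈ 0.3924.

0.3924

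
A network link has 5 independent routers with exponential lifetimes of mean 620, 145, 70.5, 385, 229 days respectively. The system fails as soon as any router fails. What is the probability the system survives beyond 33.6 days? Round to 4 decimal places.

The first failure time is exponential with rate Σλ_i = 1/620 + 1/145 + 1/70.5 + 1/385 + 1/229 = 0.0296581 per day.
P(min > 33.6) = e^(−0.0296581·33.6) = e^(−0.99651) ≈ 0.3692.

0.3692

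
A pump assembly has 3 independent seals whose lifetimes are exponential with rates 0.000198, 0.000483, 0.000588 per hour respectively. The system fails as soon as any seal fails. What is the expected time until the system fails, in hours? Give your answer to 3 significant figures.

788

The time to first failure is exponential with rate Σλ = 0.000198 + 0.000483 + 0.000588 = 0.001269.
E[min] = 1/Σλ = 1/0.001269 = 788.022 hours.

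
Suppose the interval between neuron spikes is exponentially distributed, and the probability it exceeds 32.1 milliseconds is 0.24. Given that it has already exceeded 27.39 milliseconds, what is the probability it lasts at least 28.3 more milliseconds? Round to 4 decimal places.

0.2842

From e^(−λ·32.1) = 0.24, λ = −ln(0.24)/32.1 = 0.0444585.
Memoryless: P(X > 27.39+28.3 | X > 27.39) = P(X > 28.3) = e^(−0.0444585·28.3) ≈ 0.2842.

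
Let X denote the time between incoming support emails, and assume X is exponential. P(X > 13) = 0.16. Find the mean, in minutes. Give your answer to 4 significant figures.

7.094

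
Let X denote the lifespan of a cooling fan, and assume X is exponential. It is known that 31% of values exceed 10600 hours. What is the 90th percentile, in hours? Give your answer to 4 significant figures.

e^(−λ·10600) = 0.31 ⇒ λ = −ln(0.31)/10600 = 0.000110489.
90th percentile: 1 − e^(−λt) = 0.9, t = −ln(0.1)/λ = 20840 hours.

20840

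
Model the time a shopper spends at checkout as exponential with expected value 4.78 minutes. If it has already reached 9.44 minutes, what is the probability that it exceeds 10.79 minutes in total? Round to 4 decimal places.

The rate is λ = 1/4.78 = 0.209205 per minute.
P(X > s+t | X > s) = e^(−λ(s+t))/e^(−λs) = e^(−λt), independent of s = 9.44.
P(X > 1.35) = e^(−0.28243) ≈ 0.7540.

0.7540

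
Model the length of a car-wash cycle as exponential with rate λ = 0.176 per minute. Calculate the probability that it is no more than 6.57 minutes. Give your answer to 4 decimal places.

P(X ≤ 6.57) = 1 − e^(−λ·6.57) = 1 − e^(−1.1563) ≈ 0.6854.

0.6854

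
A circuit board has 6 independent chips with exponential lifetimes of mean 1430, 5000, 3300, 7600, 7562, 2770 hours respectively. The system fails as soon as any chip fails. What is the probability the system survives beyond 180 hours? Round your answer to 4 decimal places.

The first failure time is exponential with rate Σλ_i = 1/1430 + 1/5000 + 1/3300 + 1/7600 + 1/7562 + 1/2770 = 0.00182716 per hour.
P(min > 180) = e^(−0.00182716·180) = e^(−0.32889) ≈ 0.7197.

0.7197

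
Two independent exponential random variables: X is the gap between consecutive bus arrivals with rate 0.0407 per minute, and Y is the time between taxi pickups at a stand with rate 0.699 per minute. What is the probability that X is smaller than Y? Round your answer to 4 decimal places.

λ_1 = 0.0407, λ_2 = 0.699.
For independent exponentials, P(X < Y) = λ_1/(λ_1+λ_2) = 0.0407/0.7397 ≈ 0.0550.

0.0550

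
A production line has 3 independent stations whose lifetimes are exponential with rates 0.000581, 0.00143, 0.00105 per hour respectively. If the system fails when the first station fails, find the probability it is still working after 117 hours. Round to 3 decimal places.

The time to first failure is exponential with rate Σλ = 0.000581 + 0.00143 + 0.00105 = 0.003061.
P(min > 117) = e^(−0.003061·117) = e^(−0.35814) ≈ 0.699.

0.699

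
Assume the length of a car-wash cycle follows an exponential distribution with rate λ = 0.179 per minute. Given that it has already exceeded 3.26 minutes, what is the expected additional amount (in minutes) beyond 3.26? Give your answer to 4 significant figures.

By memorylessness, the remaining amount past any threshold is again Exp(λ) with mean 1/λ = 5.58659 minutes.

5.587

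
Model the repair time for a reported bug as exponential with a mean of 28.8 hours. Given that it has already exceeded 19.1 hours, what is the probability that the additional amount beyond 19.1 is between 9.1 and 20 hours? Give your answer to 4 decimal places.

The rate is λ = 1/28.8 = 0.0347222 per hour.
Memoryless: the residual past 19.1 is again Exp(λ).
P(9.1 < residual < 20) = e^(−λ·9.1) − e^(−λ·20) = 0.72908 − 0.49935 ≈ 0.2297.

0.2297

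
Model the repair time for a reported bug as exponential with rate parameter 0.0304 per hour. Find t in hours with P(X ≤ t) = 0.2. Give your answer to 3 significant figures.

Set 1 − e^(−λt) = 0.2, so t = −ln(0.8)/λ = 0.22314/0.0304 ≈ 7.34025 hours.

7.34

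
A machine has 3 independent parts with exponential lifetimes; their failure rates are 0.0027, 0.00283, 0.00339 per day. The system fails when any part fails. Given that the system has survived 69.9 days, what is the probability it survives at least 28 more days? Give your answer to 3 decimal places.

0.779

Time to first failure ~ Exp(Σλ) with Σλ = 0.00892.
By memorylessness, P(T > 69.9+28 | T > 69.9) = P(T > 28) = e^(−0.00892·28) ≈ 0.779.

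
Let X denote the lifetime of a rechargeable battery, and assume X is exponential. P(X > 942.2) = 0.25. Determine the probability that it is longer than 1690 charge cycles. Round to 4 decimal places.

e^(−λ·942.2) = 0.25 ⇒ λ = −ln(0.25)/942.2 = 0.00147134.
P(X > 1690) = e^(−0.00147134·1690) = e^(−2.4866) ≈ 0.0832.

0.0832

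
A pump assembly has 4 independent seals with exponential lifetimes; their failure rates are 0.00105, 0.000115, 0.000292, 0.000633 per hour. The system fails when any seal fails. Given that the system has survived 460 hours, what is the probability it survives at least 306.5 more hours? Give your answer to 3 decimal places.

Time to first failure ~ Exp(Σλ) with Σλ = 0.00209.
By memorylessness, P(T > 460+306.5 | T > 460) = P(T > 306.5) = e^(−0.00209·306.5) ≈ 0.527.

0.527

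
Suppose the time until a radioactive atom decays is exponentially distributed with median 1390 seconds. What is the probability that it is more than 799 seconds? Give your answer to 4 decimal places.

For an exponential, median = ln(2)/λ, so λ = ln 2 / 1390 = 0.000498667 per second.
P(X > 799) = e^(−λ·799) = e^(−0.39843) ≈ 0.6714.

0.6714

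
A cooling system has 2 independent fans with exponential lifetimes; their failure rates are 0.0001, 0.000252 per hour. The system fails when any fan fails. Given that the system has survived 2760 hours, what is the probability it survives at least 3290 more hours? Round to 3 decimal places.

Time to first failure ~ Exp(Σλ) with Σλ = 0.000352.
By memorylessness, P(T > 2760+3290 | T > 2760) = P(T > 3290) = e^(−0.000352·3290) ≈ 0.314.

0.314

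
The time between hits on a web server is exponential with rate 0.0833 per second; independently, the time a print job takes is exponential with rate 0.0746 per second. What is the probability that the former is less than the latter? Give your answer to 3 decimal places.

0.528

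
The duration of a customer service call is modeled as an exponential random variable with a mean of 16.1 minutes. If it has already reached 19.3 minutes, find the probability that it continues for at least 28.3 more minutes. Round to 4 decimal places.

0.1724

The rate is λ = 1/16.1 = 0.0621118 per minute.
P(X > s+t | X > s) = e^(−λ(s+t))/e^(−λs) = e^(−λt), independent of s = 19.3.
P(X > 28.3) = e^(−1.7578) ≈ 0.1724.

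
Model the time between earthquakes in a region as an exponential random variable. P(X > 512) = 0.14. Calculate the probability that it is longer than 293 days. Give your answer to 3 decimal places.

e^(−λ·512) = 0.14 ⇒ λ = −ln(0.14)/512 = 0.00384006.
P(X > 293) = e^(−0.00384006·293) = e^(−1.1251) ≈ 0.325.

0.325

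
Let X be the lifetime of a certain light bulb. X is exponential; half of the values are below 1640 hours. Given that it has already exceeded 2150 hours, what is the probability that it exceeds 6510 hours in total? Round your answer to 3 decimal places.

0.158

For an exponential, median = ln(2)/λ, so λ = ln 2 / 1640 = 0.000422651 per hour.
The exponential is memoryless, so the remaining time is again Exp(λ): the condition X > 2150 is irrelevant.
P(X > 4360) = e^(−1.8428) ≈ 0.158.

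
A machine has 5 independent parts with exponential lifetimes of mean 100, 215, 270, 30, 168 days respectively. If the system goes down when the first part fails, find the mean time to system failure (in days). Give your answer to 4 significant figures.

17.35

The first failure time is exponential with rate Σλ_i = 1/100 + 1/215 + 1/270 + 1/30 + 1/168 = 0.0576406 per day.
E[min] = 1/Σλ = 1/0.0576406 = 17.3489 days.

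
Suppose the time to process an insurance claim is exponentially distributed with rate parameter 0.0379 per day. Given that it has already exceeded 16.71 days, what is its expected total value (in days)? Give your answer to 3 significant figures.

43.1

By memorylessness, E[X | X > 16.71] = 16.71 + 1/λ = 16.71 + 26.3852 = 43.0952 days.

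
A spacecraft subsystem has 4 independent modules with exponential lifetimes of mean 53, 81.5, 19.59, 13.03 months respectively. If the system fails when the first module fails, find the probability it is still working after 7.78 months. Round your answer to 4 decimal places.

The first failure time is exponential with rate Σλ_i = 1/53 + 1/81.5 + 1/19.59 + 1/13.03 = 0.15893 per month.
P(min > 7.78) = e^(−0.15893·7.78) = e^(−1.2365) ≈ 0.2904.

0.2904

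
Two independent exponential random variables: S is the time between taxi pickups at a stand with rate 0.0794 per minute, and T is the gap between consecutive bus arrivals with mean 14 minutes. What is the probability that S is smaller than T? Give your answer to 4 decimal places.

0.5264

λ_1 = 0.0794, λ_2 = 1/14 = 0.0714286.
For independent exponentials, P(S < T) = λ_1/(λ_1+λ_2) = 0.0794/0.150829 ≈ 0.5264.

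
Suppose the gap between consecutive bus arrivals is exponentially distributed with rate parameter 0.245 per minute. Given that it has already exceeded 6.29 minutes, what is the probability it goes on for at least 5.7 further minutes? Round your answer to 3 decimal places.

0.247

The exponential is memoryless, so the remaining time is again Exp(λ): the condition X > 6.29 is irrelevant.
P(X > 5.7) = e^(−1.3965) ≈ 0.247.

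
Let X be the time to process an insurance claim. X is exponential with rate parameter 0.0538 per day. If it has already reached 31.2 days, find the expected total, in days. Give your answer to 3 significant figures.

By memorylessness, E[X | X > 31.2] = 31.2 + 1/λ = 31.2 + 18.5874 = 49.7874 days.

49.8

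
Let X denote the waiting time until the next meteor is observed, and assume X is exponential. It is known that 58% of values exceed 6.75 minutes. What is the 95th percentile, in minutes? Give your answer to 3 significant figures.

37.1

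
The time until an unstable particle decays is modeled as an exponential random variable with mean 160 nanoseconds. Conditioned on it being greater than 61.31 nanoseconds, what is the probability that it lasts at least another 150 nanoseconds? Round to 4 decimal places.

The rate is λ = 1/160 = 0.00625 per nanosecond.
The exponential is memoryless, so the remaining time is again Exp(λ): the condition X > 61.31 is irrelevant.
P(X > 150) = e^(−0.9375) ≈ 0.3916.

0.3916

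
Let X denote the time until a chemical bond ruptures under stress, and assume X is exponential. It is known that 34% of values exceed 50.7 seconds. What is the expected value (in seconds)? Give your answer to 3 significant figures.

e^(−λ·50.7) = 0.34 ⇒ λ = −ln(0.34)/50.7 = 0.0212783.
Mean = 1/λ = 46.9962 seconds.

47.0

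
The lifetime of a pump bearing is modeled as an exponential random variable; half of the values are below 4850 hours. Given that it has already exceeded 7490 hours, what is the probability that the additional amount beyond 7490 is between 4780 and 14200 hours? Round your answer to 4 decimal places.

For an exponential, median = ln(2)/λ, so λ = ln 2 / 4850 = 0.000142917 per hour.
Memoryless: the residual past 7490 is again Exp(λ).
P(4780 < residual < 14200) = e^(−λ·4780) − e^(−λ·14200) = 0.50503 − 0.13141 ≈ 0.3736.

0.3736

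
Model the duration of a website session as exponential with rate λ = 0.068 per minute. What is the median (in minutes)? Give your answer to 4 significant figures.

Set 1 − e^(−λt) = 0.5, so t = −ln(0.5)/λ = 0.69315/0.068 ≈ 10.1933 minutes.

10.19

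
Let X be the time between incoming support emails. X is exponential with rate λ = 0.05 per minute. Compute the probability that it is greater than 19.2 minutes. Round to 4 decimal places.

P(X > 19.2) = e^(−λ·19.2) = e^(−0.96) ≈ 0.3829.

0.3829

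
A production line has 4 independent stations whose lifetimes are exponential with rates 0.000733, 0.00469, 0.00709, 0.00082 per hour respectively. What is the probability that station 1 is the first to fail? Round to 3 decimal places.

0.055

The time to first failure is exponential with rate Σλ = 0.000733 + 0.00469 + 0.00709 + 0.00082 = 0.013333.
P(station 1 first) = λ_1/Σλ = 0.000733/0.013333 ≈ 0.055.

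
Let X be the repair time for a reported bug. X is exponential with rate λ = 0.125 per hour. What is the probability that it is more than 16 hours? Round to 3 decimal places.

P(X > 16) = e^(−λ·16) = e^(−2) ≈ 0.135.

0.135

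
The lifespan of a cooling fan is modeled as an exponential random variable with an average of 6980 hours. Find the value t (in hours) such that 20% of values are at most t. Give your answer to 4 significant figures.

1558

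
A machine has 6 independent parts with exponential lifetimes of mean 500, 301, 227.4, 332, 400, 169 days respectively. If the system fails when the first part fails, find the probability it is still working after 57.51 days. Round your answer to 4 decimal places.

0.2963

The first failure time is exponential with rate Σλ_i = 1/500 + 1/301 + 1/227.4 + 1/332 + 1/400 + 1/169 = 0.021149 per day.
P(min > 57.51) = e^(−0.021149·57.51) = e^(−1.2163) ≈ 0.2963.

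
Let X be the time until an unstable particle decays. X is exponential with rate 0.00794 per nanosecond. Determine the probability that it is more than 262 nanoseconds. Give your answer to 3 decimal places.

0.125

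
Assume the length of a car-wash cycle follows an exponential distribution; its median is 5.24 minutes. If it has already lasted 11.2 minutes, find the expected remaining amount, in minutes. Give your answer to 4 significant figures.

For an exponential, median = ln(2)/λ, so λ = ln 2 / 5.24 = 0.13228 per minute.
By memorylessness, the remaining amount past any threshold is again Exp(λ) with mean 1/λ = 7.55972 minutes.

7.560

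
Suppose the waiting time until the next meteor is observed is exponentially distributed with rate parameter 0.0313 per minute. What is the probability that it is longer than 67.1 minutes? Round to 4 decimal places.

P(X > 67.1) = e^(−λ·67.1) = e^(−2.1002) ≈ 0.1224.

0.1224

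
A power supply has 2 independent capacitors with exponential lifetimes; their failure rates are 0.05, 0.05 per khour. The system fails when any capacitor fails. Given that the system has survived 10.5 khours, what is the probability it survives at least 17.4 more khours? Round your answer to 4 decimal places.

Time to first failure ~ Exp(Σλ) with Σλ = 0.1.
By memorylessness, P(T > 10.5+17.4 | T > 10.5) = P(T > 17.4) = e^(−0.1·17.4) ≈ 0.1755.

0.1755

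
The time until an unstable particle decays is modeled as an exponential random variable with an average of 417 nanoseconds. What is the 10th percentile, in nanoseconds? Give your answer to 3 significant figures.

43.9

The rate is λ = 1/417 = 0.00239808 per nanosecond.
Set 1 − e^(−λt) = 0.1, so t = −ln(0.9)/λ = 0.10536/0.00239808 ≈ 43.9353 nanoseconds.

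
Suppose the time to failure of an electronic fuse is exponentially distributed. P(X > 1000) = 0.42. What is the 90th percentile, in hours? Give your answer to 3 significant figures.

2650

e^(−λ·1000) = 0.42 ⇒ λ = −ln(0.42)/1000 = 0.000867501.
90th percentile: 1 − e^(−λt) = 0.9, t = −ln(0.1)/λ = 2654.28 hours.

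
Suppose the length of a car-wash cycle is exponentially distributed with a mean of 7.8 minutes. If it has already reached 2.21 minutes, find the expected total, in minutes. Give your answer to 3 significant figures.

10.0

The rate is λ = 1/7.8 = 0.128205 per minute.
By memorylessness, E[X | X > 2.21] = 2.21 + 1/λ = 2.21 + 7.8 = 10.01 minutes.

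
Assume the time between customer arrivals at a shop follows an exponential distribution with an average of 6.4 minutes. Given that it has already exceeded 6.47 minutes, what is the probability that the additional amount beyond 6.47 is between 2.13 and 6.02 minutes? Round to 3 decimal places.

0.327

The rate is λ = 1/6.4 = 0.15625 per minute.
Memoryless: the residual past 6.47 is again Exp(λ).
P(2.13 < residual < 6.02) = e^(−λ·2.13) − e^(−λ·6.02) = 0.71690 − 0.39038 ≈ 0.327.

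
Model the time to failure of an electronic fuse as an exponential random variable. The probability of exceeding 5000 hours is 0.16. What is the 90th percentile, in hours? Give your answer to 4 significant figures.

e^(−λ·5000) = 0.16 ⇒ λ = −ln(0.16)/5000 = 0.000366516.
90th percentile: 1 − e^(−λt) = 0.9, t = −ln(0.1)/λ = 6282.35 hours.

6282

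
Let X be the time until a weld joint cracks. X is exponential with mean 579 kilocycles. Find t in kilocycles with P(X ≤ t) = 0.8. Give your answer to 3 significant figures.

The rate is λ = 1/579 = 0.00172712 per kilocycle.
Set 1 − e^(−λt) = 0.8, so t = −ln(0.2)/λ = 1.6094/0.00172712 ≈ 931.865 kilocycles.

932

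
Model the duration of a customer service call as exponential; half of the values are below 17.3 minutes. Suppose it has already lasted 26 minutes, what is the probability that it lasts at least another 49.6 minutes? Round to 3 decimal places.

For an exponential, median = ln(2)/λ, so λ = ln 2 / 17.3 = 0.0400663 per minute.
By the memoryless property, P(X > 26+49.6 | X > 26) = P(X > 49.6).
P(X > 49.6) = e^(−1.9873) ≈ 0.137.

0.137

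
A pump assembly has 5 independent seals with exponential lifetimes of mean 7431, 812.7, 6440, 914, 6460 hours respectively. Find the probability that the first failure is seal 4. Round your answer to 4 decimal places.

0.3951

Rates: λ_i = 1/mean_i → 0.000134571, 0.00123047, 0.00015528, 0.00109409, 0.000154799; Σλ = 0.00276921.
P(seal 4 first) = λ_4/Σλ = 0.00109409/0.00276921 ≈ 0.3951.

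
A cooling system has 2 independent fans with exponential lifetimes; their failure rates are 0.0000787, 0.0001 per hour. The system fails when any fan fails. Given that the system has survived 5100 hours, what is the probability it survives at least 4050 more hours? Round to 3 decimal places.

Time to first failure ~ Exp(Σλ) with Σλ = 0.0001787.
By memorylessness, P(T > 5100+4050 | T > 5100) = P(T > 4050) = e^(−0.0001787·4050) ≈ 0.485.

0.485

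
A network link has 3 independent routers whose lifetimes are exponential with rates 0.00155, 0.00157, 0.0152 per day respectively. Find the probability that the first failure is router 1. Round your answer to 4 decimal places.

0.0846

The time to first failure is exponential with rate Σλ = 0.00155 + 0.00157 + 0.0152 = 0.01832.
P(router 1 first) = λ_1/Σλ = 0.00155/0.01832 ≈ 0.0846.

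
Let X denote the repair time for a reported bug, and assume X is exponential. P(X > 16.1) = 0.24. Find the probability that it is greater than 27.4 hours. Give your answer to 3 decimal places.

e^(−λ·16.1) = 0.24 ⇒ λ = −ln(0.24)/16.1 = 0.0886408.
P(X > 27.4) = e^(−0.0886408·27.4) = e^(−2.4288) ≈ 0.088.

0.088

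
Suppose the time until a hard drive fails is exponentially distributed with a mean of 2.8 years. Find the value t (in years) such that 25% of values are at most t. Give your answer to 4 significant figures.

The rate is λ = 1/2.8 = 0.357143 per year.
Set 1 − e^(−λt) = 0.25, so t = −ln(0.75)/λ = 0.28768/0.357143 ≈ 0.80551 years.

0.8055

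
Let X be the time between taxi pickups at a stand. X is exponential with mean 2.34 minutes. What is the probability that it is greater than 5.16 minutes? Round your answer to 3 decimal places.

The rate is λ = 1/2.34 = 0.42735 per minute.
P(X > 5.16) = e^(−λ·5.16) = e^(−2.2051) ≈ 0.110.

0.110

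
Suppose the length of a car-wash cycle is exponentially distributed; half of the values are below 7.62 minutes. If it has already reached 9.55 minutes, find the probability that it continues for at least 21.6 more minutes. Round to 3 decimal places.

0.140

For an exponential, median = ln(2)/λ, so λ = ln 2 / 7.62 = 0.0909642 per minute.
P(X > s+t | X > s) = e^(−λ(s+t))/e^(−λs) = e^(−λt), independent of s = 9.55.
P(X > 21.6) = e^(−1.9648) ≈ 0.140.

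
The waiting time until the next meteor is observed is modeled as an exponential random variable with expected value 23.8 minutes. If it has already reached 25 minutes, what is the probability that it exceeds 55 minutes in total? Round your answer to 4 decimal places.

0.2835

The rate is λ = 1/23.8 = 0.0420168 per minute.
By the memoryless property, P(X > 25+30 | X > 25) = P(X > 30).
P(X > 30) = e^(−1.2605) ≈ 0.2835.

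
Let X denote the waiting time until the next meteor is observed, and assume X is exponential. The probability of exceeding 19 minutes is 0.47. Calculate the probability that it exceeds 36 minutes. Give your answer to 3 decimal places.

0.239

e^(−λ·19) = 0.47 ⇒ λ = −ln(0.47)/19 = 0.039738.
P(X > 36) = e^(−0.039738·36) = e^(−1.4306) ≈ 0.239.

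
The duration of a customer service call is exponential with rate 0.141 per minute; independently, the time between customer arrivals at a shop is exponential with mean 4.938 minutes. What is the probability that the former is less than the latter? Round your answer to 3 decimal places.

0.410

λ_1 = 0.141, λ_2 = 1/4.938 = 0.202511.
For independent exponentials, P(the former < the latter) = λ_1/(λ_1+λ_2) = 0.141/0.343511 ≈ 0.410.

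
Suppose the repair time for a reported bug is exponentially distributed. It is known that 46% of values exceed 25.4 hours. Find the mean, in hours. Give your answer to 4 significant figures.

e^(−λ·25.4) = 0.46 ⇒ λ = −ln(0.46)/25.4 = 0.030572.
Mean = 1/λ = 32.7097 hours.

32.71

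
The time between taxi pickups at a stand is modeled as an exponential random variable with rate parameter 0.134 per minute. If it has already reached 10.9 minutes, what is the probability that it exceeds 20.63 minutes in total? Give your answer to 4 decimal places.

0.2715

The exponential is memoryless, so the remaining time is again Exp(λ): the condition X > 10.9 is irrelevant.
P(X > 9.73) = e^(−1.3038) ≈ 0.2715.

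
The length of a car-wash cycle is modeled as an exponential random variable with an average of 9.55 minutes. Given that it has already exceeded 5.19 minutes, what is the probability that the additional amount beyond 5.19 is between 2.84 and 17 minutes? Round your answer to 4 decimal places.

The rate is λ = 1/9.55 = 0.104712 per minute.
Memoryless: the residual past 5.19 is again Exp(λ).
P(2.84 < residual < 17) = e^(−λ·2.84) − e^(−λ·17) = 0.74276 − 0.16862 ≈ 0.5741.

0.5741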